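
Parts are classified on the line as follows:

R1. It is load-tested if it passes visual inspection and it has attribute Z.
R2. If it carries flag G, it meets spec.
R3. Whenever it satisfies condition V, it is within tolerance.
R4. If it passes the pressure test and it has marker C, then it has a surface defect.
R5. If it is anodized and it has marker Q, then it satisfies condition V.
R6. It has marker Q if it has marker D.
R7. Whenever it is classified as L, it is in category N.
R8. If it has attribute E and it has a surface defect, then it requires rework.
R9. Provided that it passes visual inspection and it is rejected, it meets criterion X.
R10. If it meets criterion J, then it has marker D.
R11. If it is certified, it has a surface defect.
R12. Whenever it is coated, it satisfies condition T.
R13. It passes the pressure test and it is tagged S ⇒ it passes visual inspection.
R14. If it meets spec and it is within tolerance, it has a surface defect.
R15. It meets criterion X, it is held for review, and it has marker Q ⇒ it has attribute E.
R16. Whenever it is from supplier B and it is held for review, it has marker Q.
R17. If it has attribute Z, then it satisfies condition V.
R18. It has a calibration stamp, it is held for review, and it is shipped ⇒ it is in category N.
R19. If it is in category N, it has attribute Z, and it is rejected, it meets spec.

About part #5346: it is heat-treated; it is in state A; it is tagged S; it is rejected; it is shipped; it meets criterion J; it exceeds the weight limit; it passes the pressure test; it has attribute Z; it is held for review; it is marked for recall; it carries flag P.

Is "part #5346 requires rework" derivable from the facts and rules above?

Forward chaining from the given facts derives: has marker D, passes visual inspection, satisfies condition V, is load-tested, is within tolerance, has marker Q, meets criterion X, has attribute E.
The only rule concluding "it requires rework" is R8, which needs "it has a surface defect"; that is never established.

No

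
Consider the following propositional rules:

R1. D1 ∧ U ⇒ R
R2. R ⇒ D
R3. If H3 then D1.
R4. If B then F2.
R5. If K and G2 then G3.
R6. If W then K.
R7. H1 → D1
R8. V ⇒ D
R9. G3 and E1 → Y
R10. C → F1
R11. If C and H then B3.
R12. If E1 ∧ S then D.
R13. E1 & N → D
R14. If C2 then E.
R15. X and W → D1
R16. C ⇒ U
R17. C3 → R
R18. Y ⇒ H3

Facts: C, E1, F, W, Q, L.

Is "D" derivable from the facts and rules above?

Forward chaining from the given facts derives: K, F1, U.
Rules concluding D: R2 needs R; R8 needs V; R12 needs S; R13 needs N — none of these are established.

No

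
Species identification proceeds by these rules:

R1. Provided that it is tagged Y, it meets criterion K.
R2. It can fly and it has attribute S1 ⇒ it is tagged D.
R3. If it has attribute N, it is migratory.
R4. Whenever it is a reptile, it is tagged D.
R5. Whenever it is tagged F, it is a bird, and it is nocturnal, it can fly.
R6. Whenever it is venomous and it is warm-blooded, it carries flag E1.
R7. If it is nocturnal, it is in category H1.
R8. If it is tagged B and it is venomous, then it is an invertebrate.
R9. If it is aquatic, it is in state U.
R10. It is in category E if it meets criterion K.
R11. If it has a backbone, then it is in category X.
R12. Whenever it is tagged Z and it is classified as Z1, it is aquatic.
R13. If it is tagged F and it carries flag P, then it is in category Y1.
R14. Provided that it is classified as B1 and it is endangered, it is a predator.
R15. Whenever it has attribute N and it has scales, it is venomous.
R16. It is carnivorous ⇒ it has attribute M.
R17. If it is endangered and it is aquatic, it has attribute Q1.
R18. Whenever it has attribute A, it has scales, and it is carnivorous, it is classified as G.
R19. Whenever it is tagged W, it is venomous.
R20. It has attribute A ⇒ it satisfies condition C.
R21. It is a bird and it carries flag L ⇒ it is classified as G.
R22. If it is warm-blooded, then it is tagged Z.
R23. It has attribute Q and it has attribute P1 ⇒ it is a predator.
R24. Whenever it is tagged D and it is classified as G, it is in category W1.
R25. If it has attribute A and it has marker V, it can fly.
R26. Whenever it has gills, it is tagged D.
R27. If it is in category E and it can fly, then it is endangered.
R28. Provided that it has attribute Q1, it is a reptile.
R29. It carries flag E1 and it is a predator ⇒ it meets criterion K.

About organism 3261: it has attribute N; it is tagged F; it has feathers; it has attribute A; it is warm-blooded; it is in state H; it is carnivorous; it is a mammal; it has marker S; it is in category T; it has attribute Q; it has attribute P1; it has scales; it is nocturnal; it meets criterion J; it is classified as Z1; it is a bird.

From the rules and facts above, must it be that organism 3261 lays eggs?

No

Forward chaining from the given facts derives: is migratory, can fly, is in category H1, is venomous, has attribute M, is classified as G, satisfies condition C, is tagged Z, is a predator, carries flag E1, is aquatic, meets criterion K, is in state U, is in category E, is endangered, has attribute Q1, is a reptile, is tagged D, is in category W1.
No rule has "it lays eggs" as its conclusion, and it is not among the given facts.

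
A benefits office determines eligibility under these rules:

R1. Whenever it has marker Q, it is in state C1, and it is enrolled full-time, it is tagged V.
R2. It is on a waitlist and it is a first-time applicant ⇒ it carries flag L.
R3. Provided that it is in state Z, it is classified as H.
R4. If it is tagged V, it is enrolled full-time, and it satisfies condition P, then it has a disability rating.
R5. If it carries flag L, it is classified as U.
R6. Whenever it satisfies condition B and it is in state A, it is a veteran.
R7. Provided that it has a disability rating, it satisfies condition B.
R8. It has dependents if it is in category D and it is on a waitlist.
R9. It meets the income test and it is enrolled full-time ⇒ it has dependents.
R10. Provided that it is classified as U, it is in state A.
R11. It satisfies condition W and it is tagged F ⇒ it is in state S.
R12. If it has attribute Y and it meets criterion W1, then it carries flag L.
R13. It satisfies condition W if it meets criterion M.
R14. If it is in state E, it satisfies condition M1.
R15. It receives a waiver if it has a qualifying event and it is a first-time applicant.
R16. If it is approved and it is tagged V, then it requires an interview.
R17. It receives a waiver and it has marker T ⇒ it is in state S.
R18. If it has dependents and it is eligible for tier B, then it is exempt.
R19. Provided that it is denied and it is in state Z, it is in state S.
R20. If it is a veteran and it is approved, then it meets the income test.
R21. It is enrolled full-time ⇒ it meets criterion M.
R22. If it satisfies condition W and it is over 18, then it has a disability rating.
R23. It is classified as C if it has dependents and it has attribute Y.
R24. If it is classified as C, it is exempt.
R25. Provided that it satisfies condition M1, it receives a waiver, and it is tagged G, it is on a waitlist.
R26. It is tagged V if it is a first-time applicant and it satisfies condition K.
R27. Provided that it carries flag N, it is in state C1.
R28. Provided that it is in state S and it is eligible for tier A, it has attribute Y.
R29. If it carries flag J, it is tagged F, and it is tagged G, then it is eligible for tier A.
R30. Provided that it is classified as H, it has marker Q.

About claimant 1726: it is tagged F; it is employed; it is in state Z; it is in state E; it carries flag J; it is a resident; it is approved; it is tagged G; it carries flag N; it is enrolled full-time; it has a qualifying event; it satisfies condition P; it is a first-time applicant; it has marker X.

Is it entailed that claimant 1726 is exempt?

Yes

By R3 (it is in state Z): it is classified as H.
By R14 (it is in state E): it satisfies condition M1.
By R15 (it has a qualifying event, it is a first-time applicant): it receives a waiver.
By R21 (it is enrolled full-time): it meets criterion M.
By R25 (it satisfies condition M1, it receives a waiver, it is tagged G): it is on a waitlist.
By R27 (it carries flag N): it is in state C1.
By R29 (it carries flag J, it is tagged F, it is tagged G): it is eligible for tier A.
By R30 (it is classified as H): it has marker Q.
By R1 (it has marker Q, it is in state C1, it is enrolled full-time): it is tagged V.
By R2 (it is on a waitlist, it is a first-time applicant): it carries flag L.
By R4 (it is tagged V, it is enrolled full-time, it satisfies condition P): it has a disability rating.
By R5 (it carries flag L): it is classified as U.
By R7 (it has a disability rating): it satisfies condition B.
By R10 (it is classified as U): it is in state A.
By R13 (it meets criterion M): it satisfies condition W.
By R6 (it satisfies condition B, it is in state A): it is a veteran.
By R11 (it satisfies condition W, it is tagged F): it is in state S.
By R20 (it is a veteran, it is approved): it meets the income test.
By R28 (it is in state S, it is eligible for tier A): it has attribute Y.
By R9 (it meets the income test, it is enrolled full-time): it has dependents.
By R23 (it has dependents, it has attribute Y): it is classified as C.
By R24 (it is classified as C): it is exempt.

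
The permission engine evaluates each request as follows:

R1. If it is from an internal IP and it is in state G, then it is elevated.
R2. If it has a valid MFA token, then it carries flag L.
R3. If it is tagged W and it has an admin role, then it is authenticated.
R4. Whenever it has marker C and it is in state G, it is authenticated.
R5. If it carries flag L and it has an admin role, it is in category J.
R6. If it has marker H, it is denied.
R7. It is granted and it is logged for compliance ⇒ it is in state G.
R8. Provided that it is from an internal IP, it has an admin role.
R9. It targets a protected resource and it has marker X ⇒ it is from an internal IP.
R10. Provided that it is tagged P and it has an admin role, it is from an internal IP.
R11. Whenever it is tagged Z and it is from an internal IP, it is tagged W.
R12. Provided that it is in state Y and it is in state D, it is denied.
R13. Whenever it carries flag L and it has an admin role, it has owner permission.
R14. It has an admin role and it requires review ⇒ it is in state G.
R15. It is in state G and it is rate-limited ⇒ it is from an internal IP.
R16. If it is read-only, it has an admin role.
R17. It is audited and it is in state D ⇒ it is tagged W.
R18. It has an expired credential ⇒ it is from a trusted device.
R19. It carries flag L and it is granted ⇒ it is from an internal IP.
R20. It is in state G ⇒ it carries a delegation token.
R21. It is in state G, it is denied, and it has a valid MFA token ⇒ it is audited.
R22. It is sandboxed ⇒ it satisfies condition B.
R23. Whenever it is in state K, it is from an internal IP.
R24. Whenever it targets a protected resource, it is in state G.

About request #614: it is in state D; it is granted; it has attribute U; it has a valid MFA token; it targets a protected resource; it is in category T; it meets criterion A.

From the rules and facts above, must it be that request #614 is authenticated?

Forward chaining from the given facts derives: carries flag L, is from an internal IP, is in state G, is elevated, has an admin role, has owner permission, carries a delegation token, is in category J.
Rules concluding "it is authenticated": R3 needs "it is tagged W"; R4 needs "it has marker C" — none of these are established.

No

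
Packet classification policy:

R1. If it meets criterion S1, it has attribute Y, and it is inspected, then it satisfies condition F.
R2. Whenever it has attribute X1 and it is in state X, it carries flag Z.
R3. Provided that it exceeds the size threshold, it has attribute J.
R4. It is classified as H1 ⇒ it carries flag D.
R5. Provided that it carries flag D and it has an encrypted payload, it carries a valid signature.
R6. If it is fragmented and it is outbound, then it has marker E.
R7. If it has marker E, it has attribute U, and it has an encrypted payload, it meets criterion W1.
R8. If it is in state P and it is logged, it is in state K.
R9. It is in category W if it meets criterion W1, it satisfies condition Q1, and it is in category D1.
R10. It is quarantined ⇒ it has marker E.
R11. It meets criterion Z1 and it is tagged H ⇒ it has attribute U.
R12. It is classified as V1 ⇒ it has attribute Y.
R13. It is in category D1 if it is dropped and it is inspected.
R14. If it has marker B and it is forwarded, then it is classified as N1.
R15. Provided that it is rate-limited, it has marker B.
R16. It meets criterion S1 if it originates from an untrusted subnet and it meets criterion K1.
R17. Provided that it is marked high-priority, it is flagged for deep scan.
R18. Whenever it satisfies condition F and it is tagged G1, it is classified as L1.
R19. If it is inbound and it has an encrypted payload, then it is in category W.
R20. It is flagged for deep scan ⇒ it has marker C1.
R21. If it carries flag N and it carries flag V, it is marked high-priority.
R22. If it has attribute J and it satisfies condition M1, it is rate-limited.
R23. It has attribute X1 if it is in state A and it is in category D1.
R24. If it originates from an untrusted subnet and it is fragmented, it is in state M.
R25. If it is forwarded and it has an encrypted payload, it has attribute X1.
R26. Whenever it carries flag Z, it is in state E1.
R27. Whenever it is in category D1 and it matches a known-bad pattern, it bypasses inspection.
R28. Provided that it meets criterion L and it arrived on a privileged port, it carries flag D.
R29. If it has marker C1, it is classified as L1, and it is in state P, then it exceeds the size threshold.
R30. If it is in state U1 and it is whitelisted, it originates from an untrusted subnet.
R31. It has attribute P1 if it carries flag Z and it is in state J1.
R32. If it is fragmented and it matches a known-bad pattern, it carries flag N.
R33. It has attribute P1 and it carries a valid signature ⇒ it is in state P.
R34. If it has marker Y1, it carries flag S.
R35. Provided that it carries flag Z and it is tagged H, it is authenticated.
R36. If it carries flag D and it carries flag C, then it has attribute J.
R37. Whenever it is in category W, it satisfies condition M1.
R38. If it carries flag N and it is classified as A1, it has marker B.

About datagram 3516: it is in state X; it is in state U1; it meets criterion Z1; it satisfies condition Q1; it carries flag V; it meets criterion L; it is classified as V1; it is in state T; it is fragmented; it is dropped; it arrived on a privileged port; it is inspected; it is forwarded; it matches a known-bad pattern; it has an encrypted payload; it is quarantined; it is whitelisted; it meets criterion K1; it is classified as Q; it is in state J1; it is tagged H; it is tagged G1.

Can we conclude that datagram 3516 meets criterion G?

Forward chaining from the given facts derives: has marker E, has attribute U, has attribute Y, is in category D1, has attribute X1, bypasses inspection, carries flag D, originates from an untrusted subnet, carries flag N, carries flag Z, carries a valid signature, meets criterion W1, is in category W, meets criterion S1, is marked high-priority, is in state M, is in state E1, has attribute P1, is in state P, is authenticated, satisfies condition M1, satisfies condition F, is flagged for deep scan, is classified as L1, has marker C1, exceeds the size threshold, has attribute J, is rate-limited, has marker B, is classified as N1.
No rule has "it meets criterion G" as its conclusion, and it is not among the given facts.

No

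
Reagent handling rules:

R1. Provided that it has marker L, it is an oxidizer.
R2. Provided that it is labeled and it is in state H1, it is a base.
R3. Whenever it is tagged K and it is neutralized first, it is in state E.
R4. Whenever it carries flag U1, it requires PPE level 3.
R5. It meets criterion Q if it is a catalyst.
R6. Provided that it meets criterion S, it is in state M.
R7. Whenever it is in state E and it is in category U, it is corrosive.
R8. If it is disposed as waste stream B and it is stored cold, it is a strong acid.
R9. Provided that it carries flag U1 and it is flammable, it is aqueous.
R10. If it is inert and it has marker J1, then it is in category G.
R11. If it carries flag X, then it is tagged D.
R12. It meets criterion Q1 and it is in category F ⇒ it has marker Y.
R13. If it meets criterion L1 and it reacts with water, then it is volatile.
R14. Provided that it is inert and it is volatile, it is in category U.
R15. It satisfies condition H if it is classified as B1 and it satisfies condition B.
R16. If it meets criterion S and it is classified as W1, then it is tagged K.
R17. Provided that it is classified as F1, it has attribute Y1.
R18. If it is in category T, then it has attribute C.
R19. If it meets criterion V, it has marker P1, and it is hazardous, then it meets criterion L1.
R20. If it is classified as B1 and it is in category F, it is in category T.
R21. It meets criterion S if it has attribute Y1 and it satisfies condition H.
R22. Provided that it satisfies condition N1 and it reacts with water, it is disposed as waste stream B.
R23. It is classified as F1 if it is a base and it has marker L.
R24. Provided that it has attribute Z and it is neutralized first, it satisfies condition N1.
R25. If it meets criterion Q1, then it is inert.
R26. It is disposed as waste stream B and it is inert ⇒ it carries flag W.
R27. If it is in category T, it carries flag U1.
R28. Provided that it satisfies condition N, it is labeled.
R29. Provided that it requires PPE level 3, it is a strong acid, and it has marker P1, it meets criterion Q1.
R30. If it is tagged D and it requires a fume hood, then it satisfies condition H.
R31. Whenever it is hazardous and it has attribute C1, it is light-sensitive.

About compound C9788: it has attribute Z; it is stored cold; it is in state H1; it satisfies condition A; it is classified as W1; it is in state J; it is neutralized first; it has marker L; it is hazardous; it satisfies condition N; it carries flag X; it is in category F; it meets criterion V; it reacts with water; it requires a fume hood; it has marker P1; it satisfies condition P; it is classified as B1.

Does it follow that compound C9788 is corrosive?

By R11 (it carries flag X): it is tagged D.
By R19 (it meets criterion V, it has marker P1, it is hazardous): it meets criterion L1.
By R20 (it is classified as B1, it is in category F): it is in category T.
By R24 (it has attribute Z, it is neutralized first): it satisfies condition N1.
By R27 (it is in category T): it carries flag U1.
By R28 (it satisfies condition N): it is labeled.
By R30 (it is tagged D, it requires a fume hood): it satisfies condition H.
By R2 (it is labeled, it is in state H1): it is a base.
By R4 (it carries flag U1): it requires PPE level 3.
By R13 (it meets criterion L1, it reacts with water): it is volatile.
By R22 (it satisfies condition N1, it reacts with water): it is disposed as waste stream B.
By R23 (it is a base, it has marker L): it is classified as F1.
By R8 (it is disposed as waste stream B, it is stored cold): it is a strong acid.
By R17 (it is classified as F1): it has attribute Y1.
By R21 (it has attribute Y1, it satisfies condition H): it meets criterion S.
By R29 (it requires PPE level 3, it is a strong acid, it has marker P1): it meets criterion Q1.
By R16 (it meets criterion S, it is classified as W1): it is tagged K.
By R25 (it meets criterion Q1): it is inert.
By R3 (it is tagged K, it is neutralized first): it is in state E.
By R14 (it is inert, it is volatile): it is in category U.
By R7 (it is in state E, it is in category U): it is corrosive.

Yes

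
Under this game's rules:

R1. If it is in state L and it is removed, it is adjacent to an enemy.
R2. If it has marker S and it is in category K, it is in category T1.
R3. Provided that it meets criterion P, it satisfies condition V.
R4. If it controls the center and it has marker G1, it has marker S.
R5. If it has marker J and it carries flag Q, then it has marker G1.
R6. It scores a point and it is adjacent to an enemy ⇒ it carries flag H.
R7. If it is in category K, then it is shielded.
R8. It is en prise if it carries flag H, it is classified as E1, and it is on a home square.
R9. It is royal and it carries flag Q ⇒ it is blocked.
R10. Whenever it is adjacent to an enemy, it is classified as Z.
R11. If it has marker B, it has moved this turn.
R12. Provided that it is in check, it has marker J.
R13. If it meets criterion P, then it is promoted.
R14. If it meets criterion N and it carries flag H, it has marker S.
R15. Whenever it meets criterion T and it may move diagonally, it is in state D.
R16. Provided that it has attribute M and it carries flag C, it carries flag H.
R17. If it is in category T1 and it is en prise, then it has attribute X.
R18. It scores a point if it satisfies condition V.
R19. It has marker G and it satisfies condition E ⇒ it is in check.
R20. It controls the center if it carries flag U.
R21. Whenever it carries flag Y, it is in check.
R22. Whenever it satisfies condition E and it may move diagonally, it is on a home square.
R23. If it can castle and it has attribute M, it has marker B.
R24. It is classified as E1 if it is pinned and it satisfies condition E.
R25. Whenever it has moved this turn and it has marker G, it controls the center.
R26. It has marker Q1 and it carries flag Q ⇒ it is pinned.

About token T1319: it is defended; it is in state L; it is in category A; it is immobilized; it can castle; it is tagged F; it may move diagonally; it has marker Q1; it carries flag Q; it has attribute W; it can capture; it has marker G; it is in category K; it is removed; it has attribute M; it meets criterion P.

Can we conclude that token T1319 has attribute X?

No

Forward chaining from the given facts derives: is adjacent to an enemy, satisfies condition V, is shielded, is classified as Z, is promoted, scores a point, has marker B, is pinned, carries flag H, has moved this turn, controls the center.
The only rule concluding "it has attribute X" is R17, which needs "it is in category T1"; that is never established.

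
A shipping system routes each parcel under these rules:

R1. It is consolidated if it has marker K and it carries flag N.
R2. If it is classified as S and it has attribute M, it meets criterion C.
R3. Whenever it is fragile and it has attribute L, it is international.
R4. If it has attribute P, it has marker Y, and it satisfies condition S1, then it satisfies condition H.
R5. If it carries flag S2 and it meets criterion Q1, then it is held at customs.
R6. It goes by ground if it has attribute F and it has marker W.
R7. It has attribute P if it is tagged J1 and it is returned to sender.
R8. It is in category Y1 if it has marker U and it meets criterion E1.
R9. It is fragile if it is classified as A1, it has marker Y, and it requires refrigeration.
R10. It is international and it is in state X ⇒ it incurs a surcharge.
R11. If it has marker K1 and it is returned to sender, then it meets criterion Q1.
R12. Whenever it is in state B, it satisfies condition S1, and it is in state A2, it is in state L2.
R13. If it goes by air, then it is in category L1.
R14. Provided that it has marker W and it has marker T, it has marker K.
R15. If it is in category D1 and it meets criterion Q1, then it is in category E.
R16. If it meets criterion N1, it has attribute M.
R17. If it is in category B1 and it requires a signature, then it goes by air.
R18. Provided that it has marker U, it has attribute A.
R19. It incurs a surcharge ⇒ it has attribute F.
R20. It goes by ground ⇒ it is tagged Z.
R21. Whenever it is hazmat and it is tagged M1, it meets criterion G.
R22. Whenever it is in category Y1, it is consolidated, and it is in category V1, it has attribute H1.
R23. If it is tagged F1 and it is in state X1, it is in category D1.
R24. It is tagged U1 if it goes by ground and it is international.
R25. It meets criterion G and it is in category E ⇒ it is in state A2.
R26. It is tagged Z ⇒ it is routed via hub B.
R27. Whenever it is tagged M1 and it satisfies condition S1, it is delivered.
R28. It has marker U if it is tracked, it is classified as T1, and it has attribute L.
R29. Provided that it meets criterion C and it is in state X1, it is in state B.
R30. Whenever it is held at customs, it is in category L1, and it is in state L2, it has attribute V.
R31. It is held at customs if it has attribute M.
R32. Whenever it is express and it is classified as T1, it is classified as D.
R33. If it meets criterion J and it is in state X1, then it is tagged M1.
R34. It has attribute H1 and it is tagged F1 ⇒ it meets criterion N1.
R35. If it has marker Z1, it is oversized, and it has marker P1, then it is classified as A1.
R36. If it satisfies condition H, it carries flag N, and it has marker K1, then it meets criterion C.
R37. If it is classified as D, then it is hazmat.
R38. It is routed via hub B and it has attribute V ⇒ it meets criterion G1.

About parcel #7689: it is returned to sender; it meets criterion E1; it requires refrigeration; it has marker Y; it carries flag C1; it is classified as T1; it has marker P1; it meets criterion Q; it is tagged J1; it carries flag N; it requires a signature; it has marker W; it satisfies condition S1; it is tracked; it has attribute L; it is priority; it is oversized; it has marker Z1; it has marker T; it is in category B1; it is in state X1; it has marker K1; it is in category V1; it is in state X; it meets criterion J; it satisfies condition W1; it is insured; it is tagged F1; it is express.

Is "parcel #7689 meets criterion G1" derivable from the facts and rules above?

Yes

By R7 (it is tagged J1, it is returned to sender): it has attribute P.
By R11 (it has marker K1, it is returned to sender): it meets criterion Q1.
By R14 (it has marker W, it has marker T): it has marker K.
By R17 (it is in category B1, it requires a signature): it goes by air.
By R23 (it is tagged F1, it is in state X1): it is in category D1.
By R28 (it is tracked, it is classified as T1, it has attribute L): it has marker U.
By R32 (it is express, it is classified as T1): it is classified as D.
By R33 (it meets criterion J, it is in state X1): it is tagged M1.
By R35 (it has marker Z1, it is oversized, it has marker P1): it is classified as A1.
By R37 (it is classified as D): it is hazmat.
By R1 (it has marker K, it carries flag N): it is consolidated.
By R4 (it has attribute P, it has marker Y, it satisfies condition S1): it satisfies condition H.
By R8 (it has marker U, it meets criterion E1): it is in category Y1.
By R9 (it is classified as A1, it has marker Y, it requires refrigeration): it is fragile.
By R13 (it goes by air): it is in category L1.
By R15 (it is in category D1, it meets criterion Q1): it is in category E.
By R21 (it is hazmat, it is tagged M1): it meets criterion G.
By R22 (it is in category Y1, it is consolidated, it is in category V1): it has attribute H1.
By R25 (it meets criterion G, it is in category E): it is in state A2.
By R34 (it has attribute H1, it is tagged F1): it meets criterion N1.
By R36 (it satisfies condition H, it carries flag N, it has marker K1): it meets criterion C.
By R3 (it is fragile, it has attribute L): it is international.
By R10 (it is international, it is in state X): it incurs a surcharge.
By R16 (it meets criterion N1): it has attribute M.
By R19 (it incurs a surcharge): it has attribute F.
By R29 (it meets criterion C, it is in state X1): it is in state B.
By R31 (it has attribute M): it is held at customs.
By R6 (it has attribute F, it has marker W): it goes by ground.
By R12 (it is in state B, it satisfies condition S1, it is in state A2): it is in state L2.
By R20 (it goes by ground): it is tagged Z.
By R26 (it is tagged Z): it is routed via hub B.
By R30 (it is held at customs, it is in category L1, it is in state L2): it has attribute V.
By R38 (it is routed via hub B, it has attribute V): it meets criterion G1.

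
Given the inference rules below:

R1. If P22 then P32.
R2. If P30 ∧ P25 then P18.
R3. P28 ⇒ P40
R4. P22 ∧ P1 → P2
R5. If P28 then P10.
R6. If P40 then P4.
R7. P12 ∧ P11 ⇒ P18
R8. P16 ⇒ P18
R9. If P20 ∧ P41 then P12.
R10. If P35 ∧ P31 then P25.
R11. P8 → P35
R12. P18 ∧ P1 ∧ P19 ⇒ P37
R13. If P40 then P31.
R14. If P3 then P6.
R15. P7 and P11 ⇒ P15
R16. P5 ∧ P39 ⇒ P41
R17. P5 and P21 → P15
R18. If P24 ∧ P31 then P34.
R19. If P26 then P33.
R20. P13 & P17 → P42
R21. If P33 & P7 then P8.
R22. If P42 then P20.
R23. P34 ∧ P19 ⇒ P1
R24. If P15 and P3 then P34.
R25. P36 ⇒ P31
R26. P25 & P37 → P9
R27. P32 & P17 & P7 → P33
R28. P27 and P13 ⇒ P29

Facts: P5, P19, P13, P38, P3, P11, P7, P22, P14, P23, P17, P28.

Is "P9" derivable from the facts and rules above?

No

Forward chaining from the given facts derives: P32, P40, P10, P4, P31, P6, P15, P42, P20, P34, P33, P8, P1, P2, P35, P25.
The only rule concluding P9 is R26, which needs P37; that is never established.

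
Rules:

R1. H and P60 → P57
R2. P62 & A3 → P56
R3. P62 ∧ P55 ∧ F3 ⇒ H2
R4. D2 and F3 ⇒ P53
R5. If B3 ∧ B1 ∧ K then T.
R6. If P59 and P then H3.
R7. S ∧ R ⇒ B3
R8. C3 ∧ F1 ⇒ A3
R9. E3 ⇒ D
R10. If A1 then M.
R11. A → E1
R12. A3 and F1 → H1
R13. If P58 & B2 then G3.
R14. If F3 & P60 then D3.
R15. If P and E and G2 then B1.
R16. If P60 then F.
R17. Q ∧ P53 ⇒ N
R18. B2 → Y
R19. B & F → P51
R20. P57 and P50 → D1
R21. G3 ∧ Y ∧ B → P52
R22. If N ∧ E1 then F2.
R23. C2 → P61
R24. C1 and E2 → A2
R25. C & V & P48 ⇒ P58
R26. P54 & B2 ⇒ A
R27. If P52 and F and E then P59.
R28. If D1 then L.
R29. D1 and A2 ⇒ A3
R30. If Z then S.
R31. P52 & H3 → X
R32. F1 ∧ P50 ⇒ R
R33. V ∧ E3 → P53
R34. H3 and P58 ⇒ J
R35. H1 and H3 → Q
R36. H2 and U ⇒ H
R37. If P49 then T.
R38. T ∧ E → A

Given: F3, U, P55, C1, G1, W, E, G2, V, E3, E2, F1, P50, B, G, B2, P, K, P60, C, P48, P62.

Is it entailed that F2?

No

Forward chaining from the given facts derives: H2, D, D3, B1, F, Y, P51, A2, P58, R, P53, H, P57, G3, D1, P52, P59, L, A3, P56, H3, H1, X, J, Q, N.
The only rule concluding F2 is R22, which needs E1; that is never established.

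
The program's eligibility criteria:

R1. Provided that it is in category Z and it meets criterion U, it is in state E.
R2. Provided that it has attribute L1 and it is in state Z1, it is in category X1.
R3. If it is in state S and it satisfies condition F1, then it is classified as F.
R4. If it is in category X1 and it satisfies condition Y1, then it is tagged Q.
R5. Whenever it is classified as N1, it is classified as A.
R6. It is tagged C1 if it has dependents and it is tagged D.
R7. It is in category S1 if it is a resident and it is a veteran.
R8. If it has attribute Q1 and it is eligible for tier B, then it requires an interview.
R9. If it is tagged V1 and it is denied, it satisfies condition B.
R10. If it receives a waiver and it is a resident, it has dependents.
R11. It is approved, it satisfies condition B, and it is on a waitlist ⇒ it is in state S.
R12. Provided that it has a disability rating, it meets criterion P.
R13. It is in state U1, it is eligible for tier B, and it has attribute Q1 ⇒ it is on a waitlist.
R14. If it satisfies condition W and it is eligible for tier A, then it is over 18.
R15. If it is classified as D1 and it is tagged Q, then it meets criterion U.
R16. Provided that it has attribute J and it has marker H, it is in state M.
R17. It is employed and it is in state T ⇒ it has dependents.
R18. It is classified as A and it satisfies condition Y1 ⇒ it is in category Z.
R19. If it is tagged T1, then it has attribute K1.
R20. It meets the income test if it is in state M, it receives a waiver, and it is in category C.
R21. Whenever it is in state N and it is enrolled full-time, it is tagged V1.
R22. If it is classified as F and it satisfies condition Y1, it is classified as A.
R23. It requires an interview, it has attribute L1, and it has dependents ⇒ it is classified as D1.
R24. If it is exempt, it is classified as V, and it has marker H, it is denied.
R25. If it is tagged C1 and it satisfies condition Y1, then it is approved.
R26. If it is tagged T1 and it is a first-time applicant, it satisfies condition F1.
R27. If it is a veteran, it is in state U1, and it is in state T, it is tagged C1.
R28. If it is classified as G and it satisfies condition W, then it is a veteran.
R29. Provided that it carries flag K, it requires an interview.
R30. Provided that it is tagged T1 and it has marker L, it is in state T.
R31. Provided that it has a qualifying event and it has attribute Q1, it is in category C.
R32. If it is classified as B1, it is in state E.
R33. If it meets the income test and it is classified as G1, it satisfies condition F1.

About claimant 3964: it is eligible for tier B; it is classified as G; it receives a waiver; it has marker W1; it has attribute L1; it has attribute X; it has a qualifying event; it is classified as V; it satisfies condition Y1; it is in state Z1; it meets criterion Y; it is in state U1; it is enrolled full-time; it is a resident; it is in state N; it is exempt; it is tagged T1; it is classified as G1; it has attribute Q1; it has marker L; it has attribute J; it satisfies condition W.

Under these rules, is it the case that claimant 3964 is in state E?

Forward chaining from the given facts derives: is in category X1, is tagged Q, requires an interview, has dependents, is on a waitlist, has attribute K1, is tagged V1, is classified as D1, is a veteran, is in state T, is in category C, is in category S1, meets criterion U, is tagged C1, is approved.
Rules concluding "it is in state E": R1 needs "it is in category Z"; R32 needs "it is classified as B1" — none of these are established.

No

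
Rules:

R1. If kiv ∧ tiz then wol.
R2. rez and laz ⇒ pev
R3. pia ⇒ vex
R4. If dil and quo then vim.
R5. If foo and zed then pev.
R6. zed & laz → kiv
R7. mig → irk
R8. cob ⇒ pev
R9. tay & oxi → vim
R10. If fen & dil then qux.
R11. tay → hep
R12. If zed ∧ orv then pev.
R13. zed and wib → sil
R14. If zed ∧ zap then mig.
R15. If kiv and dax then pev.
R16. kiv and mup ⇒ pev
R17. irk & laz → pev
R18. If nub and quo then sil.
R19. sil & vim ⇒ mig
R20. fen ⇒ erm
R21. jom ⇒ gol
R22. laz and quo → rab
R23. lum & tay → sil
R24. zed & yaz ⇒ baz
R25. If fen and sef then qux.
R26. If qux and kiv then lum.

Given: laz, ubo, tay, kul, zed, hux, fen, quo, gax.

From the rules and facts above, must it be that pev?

Forward chaining from the given facts derives: kiv, hep, erm, rab.
Rules concluding pev: R2 needs rez; R5 needs foo; R8 needs cob; R12 needs orv; R15 needs dax; R16 needs mup; R17 needs irk — none of these are established.

No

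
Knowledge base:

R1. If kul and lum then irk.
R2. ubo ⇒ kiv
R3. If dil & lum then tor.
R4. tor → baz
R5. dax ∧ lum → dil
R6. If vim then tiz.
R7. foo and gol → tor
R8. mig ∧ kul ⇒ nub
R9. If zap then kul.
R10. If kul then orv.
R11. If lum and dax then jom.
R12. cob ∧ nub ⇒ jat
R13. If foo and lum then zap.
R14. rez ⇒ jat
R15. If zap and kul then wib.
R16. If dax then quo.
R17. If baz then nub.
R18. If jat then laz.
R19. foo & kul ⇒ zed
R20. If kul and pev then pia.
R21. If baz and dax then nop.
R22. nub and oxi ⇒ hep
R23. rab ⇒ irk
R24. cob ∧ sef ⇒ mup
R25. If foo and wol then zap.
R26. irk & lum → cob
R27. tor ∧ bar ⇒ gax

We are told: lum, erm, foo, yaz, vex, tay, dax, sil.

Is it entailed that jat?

dil  (by R5: dax, lum)
zap  (by R13: foo, lum)
tor  (by R3: dil, lum)
baz  (by R4: tor)
kul  (by R9: zap)
nub  (by R17: baz)
irk  (by R1: kul, lum)
cob  (by R26: irk, lum)
jat  (by R12: cob, nub)

Yes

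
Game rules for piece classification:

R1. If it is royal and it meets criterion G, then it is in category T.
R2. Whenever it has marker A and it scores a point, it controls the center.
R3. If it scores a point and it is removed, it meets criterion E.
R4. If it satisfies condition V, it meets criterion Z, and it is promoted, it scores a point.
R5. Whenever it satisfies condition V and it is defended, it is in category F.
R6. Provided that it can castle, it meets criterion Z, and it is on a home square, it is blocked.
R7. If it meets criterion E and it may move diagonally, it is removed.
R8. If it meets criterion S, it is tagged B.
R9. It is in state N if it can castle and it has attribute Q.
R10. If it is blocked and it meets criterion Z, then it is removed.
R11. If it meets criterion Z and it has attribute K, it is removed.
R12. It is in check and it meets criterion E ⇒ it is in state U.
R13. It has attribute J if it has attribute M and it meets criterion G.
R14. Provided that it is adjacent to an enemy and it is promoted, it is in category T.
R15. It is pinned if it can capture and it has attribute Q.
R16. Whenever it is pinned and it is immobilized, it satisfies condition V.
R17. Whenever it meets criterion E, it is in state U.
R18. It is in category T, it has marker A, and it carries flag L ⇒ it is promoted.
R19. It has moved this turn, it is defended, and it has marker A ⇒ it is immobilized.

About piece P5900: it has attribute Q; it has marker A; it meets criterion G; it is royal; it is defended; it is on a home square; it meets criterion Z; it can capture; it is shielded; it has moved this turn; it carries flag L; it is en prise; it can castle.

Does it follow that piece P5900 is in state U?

Yes

By R1 (it is royal, it meets criterion G): it is in category T.
By R6 (it can castle, it meets criterion Z, it is on a home square): it is blocked.
By R10 (it is blocked, it meets criterion Z): it is removed.
By R15 (it can capture, it has attribute Q): it is pinned.
By R18 (it is in category T, it has marker A, it carries flag L): it is promoted.
By R19 (it has moved this turn, it is defended, it has marker A): it is immobilized.
By R16 (it is pinned, it is immobilized): it satisfies condition V.
By R4 (it satisfies condition V, it meets criterion Z, it is promoted): it scores a point.
By R3 (it scores a point, it is removed): it meets criterion E.
By R17 (it meets criterion E): it is in state U.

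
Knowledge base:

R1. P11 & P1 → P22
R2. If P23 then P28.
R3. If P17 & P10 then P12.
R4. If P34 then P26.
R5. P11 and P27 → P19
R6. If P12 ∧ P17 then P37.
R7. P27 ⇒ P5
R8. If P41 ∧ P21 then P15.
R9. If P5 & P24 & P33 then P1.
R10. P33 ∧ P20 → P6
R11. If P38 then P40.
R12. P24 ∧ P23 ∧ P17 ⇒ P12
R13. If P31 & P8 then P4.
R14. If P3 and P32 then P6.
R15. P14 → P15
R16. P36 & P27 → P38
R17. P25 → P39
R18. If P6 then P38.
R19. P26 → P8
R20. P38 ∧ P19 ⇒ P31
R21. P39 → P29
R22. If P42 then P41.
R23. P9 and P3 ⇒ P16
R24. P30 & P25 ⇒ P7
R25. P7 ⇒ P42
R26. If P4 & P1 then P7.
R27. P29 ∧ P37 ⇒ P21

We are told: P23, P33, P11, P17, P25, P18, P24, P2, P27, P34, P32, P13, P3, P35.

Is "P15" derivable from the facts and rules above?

P26  (by R4: P34)
P19  (by R5: P11, P27)
P5  (by R7: P27)
P1  (by R9: P5, P24, P33)
P12  (by R12: P24, P23, P17)
P6  (by R14: P3, P32)
P39  (by R17: P25)
P38  (by R18: P6)
P8  (by R19: P26)
P31  (by R20: P38, P19)
P29  (by R21: P39)
P37  (by R6: P12, P17)
P4  (by R13: P31, P8)
P7  (by R26: P4, P1)
P21  (by R27: P29, P37)
P42  (by R25: P7)
P41  (by R22: P42)
P15  (by R8: P41, P21)

Yes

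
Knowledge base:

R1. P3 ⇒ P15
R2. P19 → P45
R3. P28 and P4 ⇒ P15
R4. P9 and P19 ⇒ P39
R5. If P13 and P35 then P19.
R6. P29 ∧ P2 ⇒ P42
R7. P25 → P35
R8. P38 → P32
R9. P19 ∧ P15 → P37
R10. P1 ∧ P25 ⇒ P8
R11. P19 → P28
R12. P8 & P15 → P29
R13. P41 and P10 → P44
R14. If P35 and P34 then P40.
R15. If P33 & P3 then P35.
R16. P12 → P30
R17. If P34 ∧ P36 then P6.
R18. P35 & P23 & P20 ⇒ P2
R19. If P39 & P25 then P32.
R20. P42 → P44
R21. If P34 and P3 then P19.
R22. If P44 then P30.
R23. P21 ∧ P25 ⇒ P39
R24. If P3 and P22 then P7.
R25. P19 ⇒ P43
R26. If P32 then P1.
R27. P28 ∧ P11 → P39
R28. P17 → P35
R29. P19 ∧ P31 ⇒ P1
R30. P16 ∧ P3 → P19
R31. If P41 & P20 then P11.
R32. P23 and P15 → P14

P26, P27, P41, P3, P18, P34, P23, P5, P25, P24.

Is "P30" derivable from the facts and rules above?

No

Forward chaining from the given facts derives: P15, P35, P40, P19, P43, P14, P45, P37, P28.
Rules concluding P30: R16 needs P12; R22 needs P44 — none of these are established.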